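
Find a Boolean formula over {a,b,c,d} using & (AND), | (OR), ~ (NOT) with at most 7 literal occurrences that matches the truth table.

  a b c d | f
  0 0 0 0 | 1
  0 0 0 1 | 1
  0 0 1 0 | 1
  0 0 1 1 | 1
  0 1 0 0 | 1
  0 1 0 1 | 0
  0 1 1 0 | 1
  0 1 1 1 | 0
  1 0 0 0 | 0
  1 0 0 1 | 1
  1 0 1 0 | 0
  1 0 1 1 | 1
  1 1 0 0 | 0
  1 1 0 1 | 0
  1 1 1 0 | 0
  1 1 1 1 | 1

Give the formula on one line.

(((~d & b) | (~b | (a & c))) & (~a | d))

  ~d = 1010101010101010
  (~d & b) = 0000101000001010
  ~b = 1111000011110000
  (a & c) = 0000000000110011
  (~b | (a & c)) = 1111000011110011
  ((~d & b) | (~b | (a & c))) = 1111101011111011
  ~a = 1111111100000000
  (~a | d) = 1111111101010101
  (((~d & b) | (~b | (a & c))) & (~a | d)) = 1111101001010001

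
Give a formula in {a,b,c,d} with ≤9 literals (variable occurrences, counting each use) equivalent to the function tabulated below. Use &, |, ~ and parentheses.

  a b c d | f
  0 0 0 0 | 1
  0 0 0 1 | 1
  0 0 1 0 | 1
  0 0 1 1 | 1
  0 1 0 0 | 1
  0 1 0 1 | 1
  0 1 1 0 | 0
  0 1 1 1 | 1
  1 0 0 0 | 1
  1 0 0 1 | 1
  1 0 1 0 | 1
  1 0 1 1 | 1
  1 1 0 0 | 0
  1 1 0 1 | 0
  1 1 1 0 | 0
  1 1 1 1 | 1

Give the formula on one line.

(((~a & (d | (~c | a))) | ~b) | (c & d))

  ~a = 1111111100000000
  ~c = 1100110011001100
  (~c | a) = 1100110011111111
  (d | (~c | a)) = 1101110111111111
  (~a & (d | (~c | a))) = 1101110100000000
  ~b = 1111000011110000
  ((~a & (d | (~c | a))) | ~b) = 1111110111110000
  (c & d) = 0001000100010001
  (((~a & (d | (~c | a))) | ~b) | (c & d)) = 1111110111110001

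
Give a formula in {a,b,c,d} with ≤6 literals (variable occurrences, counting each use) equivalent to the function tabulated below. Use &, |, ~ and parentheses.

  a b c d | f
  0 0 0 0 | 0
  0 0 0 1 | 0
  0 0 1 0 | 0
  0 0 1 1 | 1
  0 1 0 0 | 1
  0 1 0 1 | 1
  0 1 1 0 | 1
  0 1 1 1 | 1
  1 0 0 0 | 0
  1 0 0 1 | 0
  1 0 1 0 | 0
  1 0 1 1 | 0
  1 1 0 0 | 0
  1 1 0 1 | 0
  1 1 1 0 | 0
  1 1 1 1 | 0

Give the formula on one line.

  ~a = 1111111100000000
  ~d = 1010101010101010
  (~a | ~d) = 1111111110101010
  (c & (~a | ~d)) = 0011001100100010
  (d & (c & (~a | ~d))) = 0001000100000000
  (b & ~a) = 0000111100000000
  ((d & (c & (~a | ~d))) | (b & ~a)) = 0001111100000000

((d & (c & (~a | ~d))) | (b & ~a))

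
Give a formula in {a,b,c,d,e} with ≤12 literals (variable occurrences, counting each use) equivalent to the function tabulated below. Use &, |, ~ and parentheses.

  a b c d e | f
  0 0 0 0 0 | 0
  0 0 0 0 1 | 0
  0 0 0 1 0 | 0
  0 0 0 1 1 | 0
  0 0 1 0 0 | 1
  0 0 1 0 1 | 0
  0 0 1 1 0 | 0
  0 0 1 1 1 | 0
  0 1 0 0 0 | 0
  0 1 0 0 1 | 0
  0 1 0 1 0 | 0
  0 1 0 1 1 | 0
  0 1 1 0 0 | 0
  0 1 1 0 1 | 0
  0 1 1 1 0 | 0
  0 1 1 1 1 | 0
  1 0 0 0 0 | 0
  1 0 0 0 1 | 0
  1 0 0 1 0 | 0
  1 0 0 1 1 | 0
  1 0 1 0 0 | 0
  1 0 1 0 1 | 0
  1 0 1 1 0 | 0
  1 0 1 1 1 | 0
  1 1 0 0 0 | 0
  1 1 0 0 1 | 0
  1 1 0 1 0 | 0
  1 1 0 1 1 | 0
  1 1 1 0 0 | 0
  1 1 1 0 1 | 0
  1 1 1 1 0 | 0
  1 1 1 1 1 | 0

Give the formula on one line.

((~d | (~c | (e | (b & c)))) & (((~a & ~b) & c) & ~e))

  ~d = 11001100110011001100110011001100
  ~c = 11110000111100001111000011110000
  (b & c) = 00000000000011110000000000001111
  (e | (b & c)) = 01010101010111110101010101011111
  (~c | (e | (b & c))) = 11110101111111111111010111111111
  (~d | (~c | (e | (b & c)))) = 11111101111111111111110111111111
  ~a = 11111111111111110000000000000000
  ~b = 11111111000000001111111100000000
  (~a & ~b) = 11111111000000000000000000000000
  ((~a & ~b) & c) = 00001111000000000000000000000000
  ~e = 10101010101010101010101010101010
  (((~a & ~b) & c) & ~e) = 00001010000000000000000000000000
  ((~d | (~c | (e | (b & c)))) & (((~a & ~b) & c) & ~e)) = 00001000000000000000000000000000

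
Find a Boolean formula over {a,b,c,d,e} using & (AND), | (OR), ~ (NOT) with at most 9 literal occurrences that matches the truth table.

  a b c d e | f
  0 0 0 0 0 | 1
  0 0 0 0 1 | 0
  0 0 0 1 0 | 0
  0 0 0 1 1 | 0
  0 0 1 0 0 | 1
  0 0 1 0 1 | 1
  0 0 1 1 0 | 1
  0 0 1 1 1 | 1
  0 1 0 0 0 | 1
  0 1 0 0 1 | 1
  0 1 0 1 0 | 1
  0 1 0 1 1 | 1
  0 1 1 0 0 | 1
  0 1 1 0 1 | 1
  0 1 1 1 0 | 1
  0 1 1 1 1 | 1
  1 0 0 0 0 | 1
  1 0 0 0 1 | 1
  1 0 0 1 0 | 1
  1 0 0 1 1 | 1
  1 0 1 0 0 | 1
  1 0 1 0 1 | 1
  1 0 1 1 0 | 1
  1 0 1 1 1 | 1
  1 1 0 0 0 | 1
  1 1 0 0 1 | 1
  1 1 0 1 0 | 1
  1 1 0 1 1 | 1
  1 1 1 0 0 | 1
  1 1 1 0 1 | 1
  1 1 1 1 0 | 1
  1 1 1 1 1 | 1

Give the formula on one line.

((((c | (b & ~e)) | a) | (~c & b)) | (~c & (~d & ~e)))

  ~e = 10101010101010101010101010101010
  (b & ~e) = 00000000101010100000000010101010
  (c | (b & ~e)) = 00001111101011110000111110101111
  ((c | (b & ~e)) | a) = 00001111101011111111111111111111
  ~c = 11110000111100001111000011110000
  (~c & b) = 00000000111100000000000011110000
  (((c | (b & ~e)) | a) | (~c & b)) = 00001111111111111111111111111111
  ~d = 11001100110011001100110011001100
  (~d & ~e) = 10001000100010001000100010001000
  (~c & (~d & ~e)) = 10000000100000001000000010000000
  ((((c | (b & ~e)) | a) | (~c & b)) | (~c & (~d & ~e))) = 10001111111111111111111111111111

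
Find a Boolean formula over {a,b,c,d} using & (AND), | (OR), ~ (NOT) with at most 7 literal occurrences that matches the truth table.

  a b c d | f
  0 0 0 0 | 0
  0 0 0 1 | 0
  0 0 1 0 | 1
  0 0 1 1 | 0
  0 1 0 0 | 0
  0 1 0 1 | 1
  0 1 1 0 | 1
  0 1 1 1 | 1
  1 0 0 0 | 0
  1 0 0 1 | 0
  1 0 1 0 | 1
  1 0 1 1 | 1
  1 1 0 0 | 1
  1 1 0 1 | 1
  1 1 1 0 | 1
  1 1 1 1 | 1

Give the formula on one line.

(((a | ~d) & c) | (b & (d | a)))

  ~d = 1010101010101010
  (a | ~d) = 1010101011111111
  ((a | ~d) & c) = 0010001000110011
  (d | a) = 0101010111111111
  (b & (d | a)) = 0000010100001111
  (((a | ~d) & c) | (b & (d | a))) = 0010011100111111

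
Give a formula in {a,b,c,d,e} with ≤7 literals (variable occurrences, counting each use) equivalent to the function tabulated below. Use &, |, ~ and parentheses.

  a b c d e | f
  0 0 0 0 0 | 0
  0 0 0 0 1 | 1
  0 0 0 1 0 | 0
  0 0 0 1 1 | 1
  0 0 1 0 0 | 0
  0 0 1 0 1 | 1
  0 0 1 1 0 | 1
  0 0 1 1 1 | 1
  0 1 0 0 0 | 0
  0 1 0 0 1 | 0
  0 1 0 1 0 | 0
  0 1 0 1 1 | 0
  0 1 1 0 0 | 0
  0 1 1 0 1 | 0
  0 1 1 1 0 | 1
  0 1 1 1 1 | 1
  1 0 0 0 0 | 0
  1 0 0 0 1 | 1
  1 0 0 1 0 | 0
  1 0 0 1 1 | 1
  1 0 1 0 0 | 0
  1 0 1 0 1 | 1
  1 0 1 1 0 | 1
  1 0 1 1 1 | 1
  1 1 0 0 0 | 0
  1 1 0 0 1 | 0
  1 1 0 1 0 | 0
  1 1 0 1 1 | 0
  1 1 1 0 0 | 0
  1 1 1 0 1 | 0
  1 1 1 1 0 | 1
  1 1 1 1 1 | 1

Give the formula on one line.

  ~b = 11111111000000001111111100000000
  (e & ~b) = 01010101000000000101010100000000
  (d & c) = 00000011000000110000001100000011
  ((e & ~b) | (d & c)) = 01010111000000110101011100000011

((e & ~b) | (d & c))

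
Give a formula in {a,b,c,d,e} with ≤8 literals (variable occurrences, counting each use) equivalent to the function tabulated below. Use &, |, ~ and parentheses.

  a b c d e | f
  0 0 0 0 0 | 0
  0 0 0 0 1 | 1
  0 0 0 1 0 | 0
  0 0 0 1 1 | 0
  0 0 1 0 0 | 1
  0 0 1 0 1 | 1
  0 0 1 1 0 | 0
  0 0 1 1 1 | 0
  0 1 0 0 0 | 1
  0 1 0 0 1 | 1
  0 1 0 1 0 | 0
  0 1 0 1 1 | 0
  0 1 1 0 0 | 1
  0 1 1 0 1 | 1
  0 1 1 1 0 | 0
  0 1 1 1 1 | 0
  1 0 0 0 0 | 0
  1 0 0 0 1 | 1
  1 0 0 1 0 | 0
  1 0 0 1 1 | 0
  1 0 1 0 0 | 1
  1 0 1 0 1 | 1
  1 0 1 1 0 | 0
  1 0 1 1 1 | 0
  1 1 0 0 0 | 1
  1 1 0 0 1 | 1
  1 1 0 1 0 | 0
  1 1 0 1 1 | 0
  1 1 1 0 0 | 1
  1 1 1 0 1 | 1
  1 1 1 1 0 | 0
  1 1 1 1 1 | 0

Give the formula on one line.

((b | (((c & ~b) & ~d) | e)) & ~d)

  ~b = 11111111000000001111111100000000
  (c & ~b) = 00001111000000000000111100000000
  ~d = 11001100110011001100110011001100
  ((c & ~b) & ~d) = 00001100000000000000110000000000
  (((c & ~b) & ~d) | e) = 01011101010101010101110101010101
  (b | (((c & ~b) & ~d) | e)) = 01011101111111110101110111111111
  ((b | (((c & ~b) & ~d) | e)) & ~d) = 01001100110011000100110011001100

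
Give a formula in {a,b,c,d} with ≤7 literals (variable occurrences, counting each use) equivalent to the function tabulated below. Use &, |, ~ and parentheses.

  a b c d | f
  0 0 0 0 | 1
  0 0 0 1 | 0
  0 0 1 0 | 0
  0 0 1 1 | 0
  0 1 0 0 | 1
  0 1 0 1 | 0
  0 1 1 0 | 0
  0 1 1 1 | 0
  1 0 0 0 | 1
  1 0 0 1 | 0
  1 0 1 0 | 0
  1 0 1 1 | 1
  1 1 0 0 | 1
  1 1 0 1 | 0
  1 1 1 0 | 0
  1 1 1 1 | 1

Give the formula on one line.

((d | ((b | ~d) & ~c)) & ((c & a) | ~d))

  ~d = 1010101010101010
  (b | ~d) = 1010111110101111
  ~c = 1100110011001100
  ((b | ~d) & ~c) = 1000110010001100
  (d | ((b | ~d) & ~c)) = 1101110111011101
  (c & a) = 0000000000110011
  ((c & a) | ~d) = 1010101010111011
  ((d | ((b | ~d) & ~c)) & ((c & a) | ~d)) = 1000100010011001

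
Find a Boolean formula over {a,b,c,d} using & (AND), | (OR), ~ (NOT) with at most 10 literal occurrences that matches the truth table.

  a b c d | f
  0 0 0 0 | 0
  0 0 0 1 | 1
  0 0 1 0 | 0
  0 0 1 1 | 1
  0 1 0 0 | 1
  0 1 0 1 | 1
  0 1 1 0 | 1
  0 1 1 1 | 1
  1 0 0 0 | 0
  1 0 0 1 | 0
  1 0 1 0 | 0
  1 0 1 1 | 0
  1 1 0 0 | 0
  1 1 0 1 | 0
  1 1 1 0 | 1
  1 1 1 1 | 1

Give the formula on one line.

  ~a = 1111111100000000
  (d | b) = 0101111101011111
  (~a & (d | b)) = 0101111100000000
  (a & b) = 0000000000001111
  ~d = 1010101010101010
  (~d & b) = 0000101000001010
  (a | (~d & b)) = 0000101011111111
  (c & (a | (~d & b))) = 0000001000110011
  ((a & b) & (c & (a | (~d & b)))) = 0000000000000011
  ((~a & (d | b)) | ((a & b) & (c & (a | (~d & b))))) = 0101111100000011

((~a & (d | b)) | ((a & b) & (c & (a | (~d & b)))))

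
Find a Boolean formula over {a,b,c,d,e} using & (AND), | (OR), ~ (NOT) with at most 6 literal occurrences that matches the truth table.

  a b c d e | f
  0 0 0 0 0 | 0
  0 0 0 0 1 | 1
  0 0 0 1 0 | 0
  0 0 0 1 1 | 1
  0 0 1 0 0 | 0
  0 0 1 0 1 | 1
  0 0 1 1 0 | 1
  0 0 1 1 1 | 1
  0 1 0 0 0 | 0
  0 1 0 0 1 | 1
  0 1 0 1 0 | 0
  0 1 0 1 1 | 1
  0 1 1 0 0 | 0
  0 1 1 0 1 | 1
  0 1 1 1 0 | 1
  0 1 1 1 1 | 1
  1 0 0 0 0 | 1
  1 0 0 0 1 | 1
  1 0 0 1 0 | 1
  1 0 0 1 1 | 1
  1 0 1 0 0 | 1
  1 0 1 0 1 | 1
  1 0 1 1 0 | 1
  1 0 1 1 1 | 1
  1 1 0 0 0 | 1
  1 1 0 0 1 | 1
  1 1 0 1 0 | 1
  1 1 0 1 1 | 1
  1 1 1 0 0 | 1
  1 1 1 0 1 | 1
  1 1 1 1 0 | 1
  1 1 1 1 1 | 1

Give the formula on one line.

((d & c) | (e | a))

  (d & c) = 00000011000000110000001100000011
  (e | a) = 01010101010101011111111111111111
  ((d & c) | (e | a)) = 01010111010101111111111111111111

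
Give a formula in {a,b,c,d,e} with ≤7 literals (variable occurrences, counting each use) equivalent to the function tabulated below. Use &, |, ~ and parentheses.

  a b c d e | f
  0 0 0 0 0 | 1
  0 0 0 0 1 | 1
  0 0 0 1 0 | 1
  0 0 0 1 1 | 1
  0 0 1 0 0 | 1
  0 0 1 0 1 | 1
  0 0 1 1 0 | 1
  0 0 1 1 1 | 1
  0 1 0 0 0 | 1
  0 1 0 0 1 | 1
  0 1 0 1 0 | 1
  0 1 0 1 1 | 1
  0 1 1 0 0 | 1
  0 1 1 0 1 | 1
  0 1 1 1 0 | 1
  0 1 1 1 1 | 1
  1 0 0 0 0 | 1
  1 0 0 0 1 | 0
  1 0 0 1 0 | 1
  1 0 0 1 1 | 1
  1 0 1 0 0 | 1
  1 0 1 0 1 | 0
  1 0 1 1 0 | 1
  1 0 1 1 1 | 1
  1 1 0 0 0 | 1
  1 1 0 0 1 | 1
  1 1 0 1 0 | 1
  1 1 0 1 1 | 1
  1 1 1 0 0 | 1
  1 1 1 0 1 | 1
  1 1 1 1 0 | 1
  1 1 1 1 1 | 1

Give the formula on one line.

((b | ((a & d) | (~b & ~a))) | (~e | ~a))

  (a & d) = 00000000000000000011001100110011
  ~b = 11111111000000001111111100000000
  ~a = 11111111111111110000000000000000
  (~b & ~a) = 11111111000000000000000000000000
  ((a & d) | (~b & ~a)) = 11111111000000000011001100110011
  (b | ((a & d) | (~b & ~a))) = 11111111111111110011001111111111
  ~e = 10101010101010101010101010101010
  (~e | ~a) = 11111111111111111010101010101010
  ((b | ((a & d) | (~b & ~a))) | (~e | ~a)) = 11111111111111111011101111111111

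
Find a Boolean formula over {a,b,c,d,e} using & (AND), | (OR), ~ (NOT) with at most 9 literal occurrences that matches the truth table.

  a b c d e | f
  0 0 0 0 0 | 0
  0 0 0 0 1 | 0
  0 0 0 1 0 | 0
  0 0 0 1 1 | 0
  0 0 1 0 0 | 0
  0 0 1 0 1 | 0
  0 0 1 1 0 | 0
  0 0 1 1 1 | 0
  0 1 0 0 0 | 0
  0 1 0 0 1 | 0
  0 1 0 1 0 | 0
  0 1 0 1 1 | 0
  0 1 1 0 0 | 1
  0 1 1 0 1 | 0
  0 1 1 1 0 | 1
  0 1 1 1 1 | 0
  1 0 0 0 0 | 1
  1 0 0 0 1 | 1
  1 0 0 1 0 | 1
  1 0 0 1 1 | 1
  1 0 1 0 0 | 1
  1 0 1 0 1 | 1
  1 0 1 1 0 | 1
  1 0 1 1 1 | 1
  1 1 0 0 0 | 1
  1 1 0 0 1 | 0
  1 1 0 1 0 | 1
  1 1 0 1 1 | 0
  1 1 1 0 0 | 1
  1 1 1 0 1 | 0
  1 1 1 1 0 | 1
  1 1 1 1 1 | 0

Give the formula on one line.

((~b | ~e) & (((~c | (a | (~e & b))) & c) | a))

  ~b = 11111111000000001111111100000000
  ~e = 10101010101010101010101010101010
  (~b | ~e) = 11111111101010101111111110101010
  ~c = 11110000111100001111000011110000
  (~e & b) = 00000000101010100000000010101010
  (a | (~e & b)) = 00000000101010101111111111111111
  (~c | (a | (~e & b))) = 11110000111110101111111111111111
  ((~c | (a | (~e & b))) & c) = 00000000000010100000111100001111
  (((~c | (a | (~e & b))) & c) | a) = 00000000000010101111111111111111
  ((~b | ~e) & (((~c | (a | (~e & b))) & c) | a)) = 00000000000010101111111110101010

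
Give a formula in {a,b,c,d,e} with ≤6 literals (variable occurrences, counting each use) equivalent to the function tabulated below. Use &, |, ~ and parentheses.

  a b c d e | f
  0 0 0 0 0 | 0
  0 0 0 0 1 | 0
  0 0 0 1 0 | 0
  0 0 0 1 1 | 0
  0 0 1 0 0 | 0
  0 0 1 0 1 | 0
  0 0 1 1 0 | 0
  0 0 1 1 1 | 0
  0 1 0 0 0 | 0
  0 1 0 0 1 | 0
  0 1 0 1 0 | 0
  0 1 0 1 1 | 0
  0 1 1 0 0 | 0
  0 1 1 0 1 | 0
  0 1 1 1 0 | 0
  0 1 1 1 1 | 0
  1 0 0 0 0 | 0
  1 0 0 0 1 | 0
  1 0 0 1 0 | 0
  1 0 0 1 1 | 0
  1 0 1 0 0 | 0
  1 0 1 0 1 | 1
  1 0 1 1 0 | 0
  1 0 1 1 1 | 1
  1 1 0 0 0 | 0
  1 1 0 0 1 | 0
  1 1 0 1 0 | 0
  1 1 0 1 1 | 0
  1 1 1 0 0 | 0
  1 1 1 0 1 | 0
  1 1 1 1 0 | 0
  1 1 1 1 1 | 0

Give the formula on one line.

  (e & a) = 00000000000000000101010101010101
  ~b = 11111111000000001111111100000000
  (c & ~b) = 00001111000000000000111100000000
  ((e & a) & (c & ~b)) = 00000000000000000000010100000000

((e & a) & (c & ~b))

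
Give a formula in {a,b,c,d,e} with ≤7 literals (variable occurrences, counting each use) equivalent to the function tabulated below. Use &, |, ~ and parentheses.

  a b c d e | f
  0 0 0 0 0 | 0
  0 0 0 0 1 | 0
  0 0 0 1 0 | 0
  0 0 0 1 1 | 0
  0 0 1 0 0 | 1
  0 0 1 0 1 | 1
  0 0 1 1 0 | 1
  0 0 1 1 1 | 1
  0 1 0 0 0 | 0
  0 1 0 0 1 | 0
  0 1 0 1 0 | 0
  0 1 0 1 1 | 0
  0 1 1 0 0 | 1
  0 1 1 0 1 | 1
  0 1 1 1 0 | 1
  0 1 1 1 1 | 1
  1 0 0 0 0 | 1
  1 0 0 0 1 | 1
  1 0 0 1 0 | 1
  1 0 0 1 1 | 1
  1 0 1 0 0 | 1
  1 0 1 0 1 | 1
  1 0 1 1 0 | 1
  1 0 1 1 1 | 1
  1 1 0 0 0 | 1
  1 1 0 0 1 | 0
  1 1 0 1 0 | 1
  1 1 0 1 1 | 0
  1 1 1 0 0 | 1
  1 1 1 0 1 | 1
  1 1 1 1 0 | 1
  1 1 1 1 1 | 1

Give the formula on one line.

  ~e = 10101010101010101010101010101010
  ~b = 11111111000000001111111100000000
  (~e | ~b) = 11111111101010101111111110101010
  ((~e | ~b) & a) = 00000000000000001111111110101010
  (c | ((~e | ~b) & a)) = 00001111000011111111111110101111

(c | ((~e | ~b) & a))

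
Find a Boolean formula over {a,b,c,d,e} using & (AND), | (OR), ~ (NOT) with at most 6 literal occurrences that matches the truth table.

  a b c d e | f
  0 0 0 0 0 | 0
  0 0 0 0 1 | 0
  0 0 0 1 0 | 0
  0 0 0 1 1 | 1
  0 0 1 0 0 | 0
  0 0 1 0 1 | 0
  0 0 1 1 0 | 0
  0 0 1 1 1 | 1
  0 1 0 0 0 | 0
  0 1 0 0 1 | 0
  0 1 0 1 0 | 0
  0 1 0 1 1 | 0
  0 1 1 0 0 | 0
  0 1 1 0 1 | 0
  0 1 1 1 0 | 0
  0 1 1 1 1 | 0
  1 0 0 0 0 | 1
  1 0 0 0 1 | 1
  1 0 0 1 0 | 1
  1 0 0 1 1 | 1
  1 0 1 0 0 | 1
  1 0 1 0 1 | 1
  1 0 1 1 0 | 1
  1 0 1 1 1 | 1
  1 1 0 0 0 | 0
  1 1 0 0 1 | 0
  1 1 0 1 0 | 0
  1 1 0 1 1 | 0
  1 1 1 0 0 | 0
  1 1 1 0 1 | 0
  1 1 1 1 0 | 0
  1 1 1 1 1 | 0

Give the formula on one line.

(((e & d) | a) & ~b)

  (e & d) = 00010001000100010001000100010001
  ((e & d) | a) = 00010001000100011111111111111111
  ~b = 11111111000000001111111100000000
  (((e & d) | a) & ~b) = 00010001000000001111111100000000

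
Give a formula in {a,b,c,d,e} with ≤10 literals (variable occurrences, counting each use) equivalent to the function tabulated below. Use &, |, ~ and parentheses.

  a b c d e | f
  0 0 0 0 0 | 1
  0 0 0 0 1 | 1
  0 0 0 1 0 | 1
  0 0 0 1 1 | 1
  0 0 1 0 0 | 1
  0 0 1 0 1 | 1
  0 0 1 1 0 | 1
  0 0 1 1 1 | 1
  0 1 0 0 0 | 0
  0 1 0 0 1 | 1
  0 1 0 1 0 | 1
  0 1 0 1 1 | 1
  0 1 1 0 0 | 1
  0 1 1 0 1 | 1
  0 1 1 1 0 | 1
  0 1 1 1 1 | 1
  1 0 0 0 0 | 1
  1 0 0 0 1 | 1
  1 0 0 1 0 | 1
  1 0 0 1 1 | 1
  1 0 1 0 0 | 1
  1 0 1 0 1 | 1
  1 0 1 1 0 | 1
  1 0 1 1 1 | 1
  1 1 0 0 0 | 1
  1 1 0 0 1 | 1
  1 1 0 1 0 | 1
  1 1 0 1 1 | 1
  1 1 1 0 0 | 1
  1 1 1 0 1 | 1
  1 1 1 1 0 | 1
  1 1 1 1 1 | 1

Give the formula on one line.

  (e | a) = 01010101010101011111111111111111
  ~b = 11111111000000001111111100000000
  (c | ~b) = 11111111000011111111111100001111
  ~c = 11110000111100001111000011110000
  (~c | b) = 11110000111111111111000011111111
  ~e = 10101010101010101010101010101010
  (~e & d) = 00100010001000100010001000100010
  ((~c | b) & (~e & d)) = 00100000001000100010000000100010
  ((c | ~b) | ((~c | b) & (~e & d))) = 11111111001011111111111100101111
  ((e | a) | ((c | ~b) | ((~c | b) & (~e & d)))) = 11111111011111111111111111111111

((e | a) | ((c | ~b) | ((~c | b) & (~e & d))))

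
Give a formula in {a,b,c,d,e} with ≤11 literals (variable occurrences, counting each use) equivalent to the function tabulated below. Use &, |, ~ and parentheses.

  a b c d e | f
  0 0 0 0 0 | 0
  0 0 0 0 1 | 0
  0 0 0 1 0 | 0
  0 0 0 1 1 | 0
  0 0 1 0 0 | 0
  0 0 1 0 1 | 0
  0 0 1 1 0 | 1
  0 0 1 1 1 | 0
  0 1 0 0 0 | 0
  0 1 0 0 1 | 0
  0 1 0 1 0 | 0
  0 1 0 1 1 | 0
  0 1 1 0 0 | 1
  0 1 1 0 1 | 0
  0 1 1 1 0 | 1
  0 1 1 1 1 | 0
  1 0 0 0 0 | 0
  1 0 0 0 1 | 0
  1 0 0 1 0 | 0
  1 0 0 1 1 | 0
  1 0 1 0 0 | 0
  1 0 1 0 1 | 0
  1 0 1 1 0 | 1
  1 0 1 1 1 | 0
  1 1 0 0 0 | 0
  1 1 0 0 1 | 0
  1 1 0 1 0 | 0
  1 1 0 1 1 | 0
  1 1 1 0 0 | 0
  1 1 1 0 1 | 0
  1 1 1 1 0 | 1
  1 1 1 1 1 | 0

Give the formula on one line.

  ~a = 11111111111111110000000000000000
  (c & d) = 00000011000000110000001100000011
  ((c & d) & e) = 00000001000000010000000100000001
  (~a | ((c & d) & e)) = 11111111111111110000000100000001
  ((~a | ((c & d) & e)) | d) = 11111111111111110011001100110011
  (d | b) = 00110011111111110011001111111111
  ~e = 10101010101010101010101010101010
  (~e & c) = 00001010000010100000101000001010
  ((d | b) & (~e & c)) = 00000010000010100000001000001010
  (((~a | ((c & d) & e)) | d) & ((d | b) & (~e & c))) = 00000010000010100000001000000010

(((~a | ((c & d) & e)) | d) & ((d | b) & (~e & c)))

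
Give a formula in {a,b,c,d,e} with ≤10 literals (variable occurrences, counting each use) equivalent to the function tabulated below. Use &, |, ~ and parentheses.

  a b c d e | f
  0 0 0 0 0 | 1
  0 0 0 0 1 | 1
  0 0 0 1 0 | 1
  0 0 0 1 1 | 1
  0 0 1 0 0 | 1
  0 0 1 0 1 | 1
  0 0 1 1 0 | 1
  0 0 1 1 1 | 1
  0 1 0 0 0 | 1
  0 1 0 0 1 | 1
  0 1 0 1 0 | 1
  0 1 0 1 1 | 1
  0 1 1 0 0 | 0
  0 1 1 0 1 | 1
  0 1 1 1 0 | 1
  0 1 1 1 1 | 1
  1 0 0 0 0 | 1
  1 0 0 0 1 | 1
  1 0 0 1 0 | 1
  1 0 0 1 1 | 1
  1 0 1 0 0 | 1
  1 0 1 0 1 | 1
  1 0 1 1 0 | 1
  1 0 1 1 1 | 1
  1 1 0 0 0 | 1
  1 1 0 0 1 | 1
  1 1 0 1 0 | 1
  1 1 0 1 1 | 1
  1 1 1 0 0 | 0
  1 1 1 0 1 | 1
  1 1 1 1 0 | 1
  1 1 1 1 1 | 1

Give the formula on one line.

(~b | (((~c & b) | e) | (((~d & ~b) & e) | d)))

  ~b = 11111111000000001111111100000000
  ~c = 11110000111100001111000011110000
  (~c & b) = 00000000111100000000000011110000
  ((~c & b) | e) = 01010101111101010101010111110101
  ~d = 11001100110011001100110011001100
  (~d & ~b) = 11001100000000001100110000000000
  ((~d & ~b) & e) = 01000100000000000100010000000000
  (((~d & ~b) & e) | d) = 01110111001100110111011100110011
  (((~c & b) | e) | (((~d & ~b) & e) | d)) = 01110111111101110111011111110111
  (~b | (((~c & b) | e) | (((~d & ~b) & e) | d))) = 11111111111101111111111111110111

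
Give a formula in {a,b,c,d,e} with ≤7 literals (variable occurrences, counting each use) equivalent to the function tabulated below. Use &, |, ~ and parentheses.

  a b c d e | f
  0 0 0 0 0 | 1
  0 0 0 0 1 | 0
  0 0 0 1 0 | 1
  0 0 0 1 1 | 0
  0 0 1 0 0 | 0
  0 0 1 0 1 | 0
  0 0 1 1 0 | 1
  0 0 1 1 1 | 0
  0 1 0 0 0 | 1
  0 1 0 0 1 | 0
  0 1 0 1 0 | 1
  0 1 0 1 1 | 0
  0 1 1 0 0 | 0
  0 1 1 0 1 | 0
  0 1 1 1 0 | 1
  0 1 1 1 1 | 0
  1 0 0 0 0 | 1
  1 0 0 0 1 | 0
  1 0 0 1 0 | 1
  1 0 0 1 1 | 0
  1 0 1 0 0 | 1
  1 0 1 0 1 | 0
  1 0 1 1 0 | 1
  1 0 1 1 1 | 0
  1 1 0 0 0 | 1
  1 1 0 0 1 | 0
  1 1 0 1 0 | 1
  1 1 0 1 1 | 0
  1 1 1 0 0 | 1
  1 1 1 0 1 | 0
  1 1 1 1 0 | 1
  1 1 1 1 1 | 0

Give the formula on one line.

  (a | d) = 00110011001100111111111111111111
  ~c = 11110000111100001111000011110000
  (e | ~c) = 11110101111101011111010111110101
  ~d = 11001100110011001100110011001100
  ((e | ~c) & ~d) = 11000100110001001100010011000100
  ((a | d) | ((e | ~c) & ~d)) = 11110111111101111111111111111111
  ~e = 10101010101010101010101010101010
  (((a | d) | ((e | ~c) & ~d)) & ~e) = 10100010101000101010101010101010

(((a | d) | ((e | ~c) & ~d)) & ~e)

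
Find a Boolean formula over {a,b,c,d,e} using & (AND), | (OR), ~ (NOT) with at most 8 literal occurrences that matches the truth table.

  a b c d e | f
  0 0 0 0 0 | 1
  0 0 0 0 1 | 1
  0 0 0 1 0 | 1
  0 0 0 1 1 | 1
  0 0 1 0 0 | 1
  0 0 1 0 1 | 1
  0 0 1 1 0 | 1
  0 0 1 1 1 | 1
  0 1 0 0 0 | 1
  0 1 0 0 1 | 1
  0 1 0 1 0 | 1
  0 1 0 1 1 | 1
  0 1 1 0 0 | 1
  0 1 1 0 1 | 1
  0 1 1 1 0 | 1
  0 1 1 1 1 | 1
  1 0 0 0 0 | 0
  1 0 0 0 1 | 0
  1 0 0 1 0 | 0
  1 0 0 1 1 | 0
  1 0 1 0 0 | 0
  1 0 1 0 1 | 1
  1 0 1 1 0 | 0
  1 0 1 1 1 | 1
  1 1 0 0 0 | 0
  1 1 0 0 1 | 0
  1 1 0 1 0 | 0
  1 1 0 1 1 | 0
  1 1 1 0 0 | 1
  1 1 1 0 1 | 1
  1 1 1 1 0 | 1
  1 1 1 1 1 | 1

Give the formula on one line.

  ~a = 11111111111111110000000000000000
  (c | ~a) = 11111111111111110000111100001111
  (c & e) = 00000101000001010000010100000101
  (~a | b) = 11111111111111110000000011111111
  ((c & e) | (~a | b)) = 11111111111111110000010111111111
  (((c & e) | (~a | b)) | e) = 11111111111111110101010111111111
  ((c | ~a) & (((c & e) | (~a | b)) | e)) = 11111111111111110000010100001111

((c | ~a) & (((c & e) | (~a | b)) | e))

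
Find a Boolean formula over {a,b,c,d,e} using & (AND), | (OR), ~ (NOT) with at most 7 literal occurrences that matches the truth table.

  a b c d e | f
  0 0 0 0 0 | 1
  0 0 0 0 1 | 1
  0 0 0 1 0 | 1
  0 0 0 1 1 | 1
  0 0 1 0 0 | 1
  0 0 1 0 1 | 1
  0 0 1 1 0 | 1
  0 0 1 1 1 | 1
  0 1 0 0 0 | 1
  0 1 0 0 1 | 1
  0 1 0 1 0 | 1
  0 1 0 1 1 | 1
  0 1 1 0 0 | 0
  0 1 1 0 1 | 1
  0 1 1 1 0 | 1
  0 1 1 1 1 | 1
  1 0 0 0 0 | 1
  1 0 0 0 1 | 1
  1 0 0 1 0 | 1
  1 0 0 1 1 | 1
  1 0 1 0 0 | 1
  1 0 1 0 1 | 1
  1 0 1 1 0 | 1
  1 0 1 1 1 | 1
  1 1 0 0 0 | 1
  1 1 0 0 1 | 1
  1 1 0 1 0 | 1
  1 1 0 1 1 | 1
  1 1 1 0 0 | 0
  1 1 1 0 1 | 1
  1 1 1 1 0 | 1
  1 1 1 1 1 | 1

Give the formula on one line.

  ~c = 11110000111100001111000011110000
  (~c | d) = 11110011111100111111001111110011
  ~b = 11111111000000001111111100000000
  ((~c | d) | ~b) = 11111111111100111111111111110011
  (e | ~b) = 11111111010101011111111101010101
  (((~c | d) | ~b) | (e | ~b)) = 11111111111101111111111111110111

(((~c | d) | ~b) | (e | ~b))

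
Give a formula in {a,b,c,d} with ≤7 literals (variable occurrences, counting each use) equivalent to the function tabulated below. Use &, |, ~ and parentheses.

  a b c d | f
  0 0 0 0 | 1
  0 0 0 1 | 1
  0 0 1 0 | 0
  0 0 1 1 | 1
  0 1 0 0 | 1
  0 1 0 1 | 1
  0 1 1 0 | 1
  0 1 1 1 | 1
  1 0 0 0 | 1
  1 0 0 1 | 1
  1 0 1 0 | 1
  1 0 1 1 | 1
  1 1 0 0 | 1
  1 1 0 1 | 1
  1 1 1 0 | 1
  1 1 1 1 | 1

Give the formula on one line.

(((b | ~c) | d) | a)

  ~c = 1100110011001100
  (b | ~c) = 1100111111001111
  ((b | ~c) | d) = 1101111111011111
  (((b | ~c) | d) | a) = 1101111111111111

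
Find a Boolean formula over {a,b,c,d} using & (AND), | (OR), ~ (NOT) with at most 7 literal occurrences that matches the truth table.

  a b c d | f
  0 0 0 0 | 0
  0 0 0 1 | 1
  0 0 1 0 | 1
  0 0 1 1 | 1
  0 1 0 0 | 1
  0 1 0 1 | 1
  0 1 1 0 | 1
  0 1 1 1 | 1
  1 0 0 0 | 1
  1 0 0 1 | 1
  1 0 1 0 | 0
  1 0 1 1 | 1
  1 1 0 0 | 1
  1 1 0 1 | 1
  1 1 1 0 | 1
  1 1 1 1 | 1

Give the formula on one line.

((((b | a) & ~c) | ((~a & c) | b)) | d)

  (b | a) = 0000111111111111
  ~c = 1100110011001100
  ((b | a) & ~c) = 0000110011001100
  ~a = 1111111100000000
  (~a & c) = 0011001100000000
  ((~a & c) | b) = 0011111100001111
  (((b | a) & ~c) | ((~a & c) | b)) = 0011111111001111
  ((((b | a) & ~c) | ((~a & c) | b)) | d) = 0111111111011111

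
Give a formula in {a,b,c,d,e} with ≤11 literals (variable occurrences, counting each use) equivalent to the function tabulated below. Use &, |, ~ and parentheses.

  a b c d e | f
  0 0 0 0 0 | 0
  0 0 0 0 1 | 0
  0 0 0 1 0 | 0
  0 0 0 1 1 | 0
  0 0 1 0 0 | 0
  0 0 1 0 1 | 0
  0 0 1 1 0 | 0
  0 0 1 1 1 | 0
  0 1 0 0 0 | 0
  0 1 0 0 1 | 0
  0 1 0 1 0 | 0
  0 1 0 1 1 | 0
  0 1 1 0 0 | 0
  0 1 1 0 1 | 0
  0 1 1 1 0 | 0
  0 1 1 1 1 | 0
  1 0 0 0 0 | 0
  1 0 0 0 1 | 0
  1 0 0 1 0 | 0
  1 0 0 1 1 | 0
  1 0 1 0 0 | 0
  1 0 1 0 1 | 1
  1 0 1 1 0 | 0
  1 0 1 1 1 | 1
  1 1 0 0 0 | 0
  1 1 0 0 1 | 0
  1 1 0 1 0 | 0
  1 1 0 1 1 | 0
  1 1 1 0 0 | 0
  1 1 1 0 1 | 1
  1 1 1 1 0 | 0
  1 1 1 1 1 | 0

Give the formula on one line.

  (e & a) = 00000000000000000101010101010101
  ~d = 11001100110011001100110011001100
  ~a = 11111111111111110000000000000000
  (~d | ~a) = 11111111111111111100110011001100
  ~b = 11111111000000001111111100000000
  ((~d | ~a) | ~b) = 11111111111111111111111111001100
  ~e = 10101010101010101010101010101010
  (~e & a) = 00000000000000001010101010101010
  (c | (~e & a)) = 00001111000011111010111110101111
  (((~d | ~a) | ~b) & (c | (~e & a))) = 00001111000011111010111110001100
  ((e & a) & (((~d | ~a) | ~b) & (c | (~e & a)))) = 00000000000000000000010100000100

((e & a) & (((~d | ~a) | ~b) & (c | (~e & a))))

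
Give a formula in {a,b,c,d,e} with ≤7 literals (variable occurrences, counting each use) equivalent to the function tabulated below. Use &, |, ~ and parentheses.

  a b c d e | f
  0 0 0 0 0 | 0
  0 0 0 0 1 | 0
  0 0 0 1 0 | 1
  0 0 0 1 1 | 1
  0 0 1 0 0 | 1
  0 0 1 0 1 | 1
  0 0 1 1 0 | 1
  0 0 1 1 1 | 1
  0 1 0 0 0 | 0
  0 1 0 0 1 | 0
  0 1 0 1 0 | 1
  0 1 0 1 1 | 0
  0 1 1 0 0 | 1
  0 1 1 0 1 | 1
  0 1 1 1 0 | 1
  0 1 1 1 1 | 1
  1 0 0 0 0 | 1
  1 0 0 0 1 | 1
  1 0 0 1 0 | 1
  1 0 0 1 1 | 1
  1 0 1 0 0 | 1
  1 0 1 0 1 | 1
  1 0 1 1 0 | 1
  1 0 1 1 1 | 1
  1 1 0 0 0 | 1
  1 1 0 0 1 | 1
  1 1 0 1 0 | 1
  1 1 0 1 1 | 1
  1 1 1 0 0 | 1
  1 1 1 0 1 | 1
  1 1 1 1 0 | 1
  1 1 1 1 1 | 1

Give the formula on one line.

  ~e = 10101010101010101010101010101010
  (~e & d) = 00100010001000100010001000100010
  ~b = 11111111000000001111111100000000
  ((~e & d) | ~b) = 11111111001000101111111100100010
  (a | ((~e & d) | ~b)) = 11111111001000101111111111111111
  (d & (a | ((~e & d) | ~b))) = 00110011001000100011001100110011
  (c | a) = 00001111000011111111111111111111
  ((d & (a | ((~e & d) | ~b))) | (c | a)) = 00111111001011111111111111111111

((d & (a | ((~e & d) | ~b))) | (c | a))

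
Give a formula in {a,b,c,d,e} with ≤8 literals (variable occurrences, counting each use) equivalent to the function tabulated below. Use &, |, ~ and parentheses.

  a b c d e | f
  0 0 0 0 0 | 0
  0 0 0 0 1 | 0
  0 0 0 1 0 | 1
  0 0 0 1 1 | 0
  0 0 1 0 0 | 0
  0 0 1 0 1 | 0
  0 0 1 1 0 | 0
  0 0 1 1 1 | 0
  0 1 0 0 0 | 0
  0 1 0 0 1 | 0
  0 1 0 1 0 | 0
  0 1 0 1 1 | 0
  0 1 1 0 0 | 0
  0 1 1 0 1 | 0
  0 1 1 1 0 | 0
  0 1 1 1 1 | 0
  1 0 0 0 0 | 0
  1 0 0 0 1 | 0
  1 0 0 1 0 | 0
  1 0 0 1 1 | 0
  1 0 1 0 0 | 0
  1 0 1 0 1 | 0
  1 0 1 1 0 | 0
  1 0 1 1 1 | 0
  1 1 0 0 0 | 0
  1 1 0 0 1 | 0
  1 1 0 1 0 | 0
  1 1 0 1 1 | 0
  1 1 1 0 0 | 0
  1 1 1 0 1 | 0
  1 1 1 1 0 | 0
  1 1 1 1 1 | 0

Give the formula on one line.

  ~c = 11110000111100001111000011110000
  (~c & d) = 00110000001100000011000000110000
  ~b = 11111111000000001111111100000000
  ((~c & d) & ~b) = 00110000000000000011000000000000
  ~a = 11111111111111110000000000000000
  ~e = 10101010101010101010101010101010
  (~a & ~e) = 10101010101010100000000000000000
  (b | (~a & ~e)) = 10101010111111110000000011111111
  (((~c & d) & ~b) & (b | (~a & ~e))) = 00100000000000000000000000000000

(((~c & d) & ~b) & (b | (~a & ~e)))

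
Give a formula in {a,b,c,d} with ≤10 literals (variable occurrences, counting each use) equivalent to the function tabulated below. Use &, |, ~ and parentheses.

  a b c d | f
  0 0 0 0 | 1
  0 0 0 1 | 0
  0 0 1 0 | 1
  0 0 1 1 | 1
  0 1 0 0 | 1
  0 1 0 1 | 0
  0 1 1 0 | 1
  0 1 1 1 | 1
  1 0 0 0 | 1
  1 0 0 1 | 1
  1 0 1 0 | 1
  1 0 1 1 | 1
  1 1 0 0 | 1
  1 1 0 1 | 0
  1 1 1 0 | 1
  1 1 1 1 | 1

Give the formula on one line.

((a & (~b & (c | a))) | (((~d & ~a) | c) | ~d))

  ~b = 1111000011110000
  (c | a) = 0011001111111111
  (~b & (c | a)) = 0011000011110000
  (a & (~b & (c | a))) = 0000000011110000
  ~d = 1010101010101010
  ~a = 1111111100000000
  (~d & ~a) = 1010101000000000
  ((~d & ~a) | c) = 1011101100110011
  (((~d & ~a) | c) | ~d) = 1011101110111011
  ((a & (~b & (c | a))) | (((~d & ~a) | c) | ~d)) = 1011101111111011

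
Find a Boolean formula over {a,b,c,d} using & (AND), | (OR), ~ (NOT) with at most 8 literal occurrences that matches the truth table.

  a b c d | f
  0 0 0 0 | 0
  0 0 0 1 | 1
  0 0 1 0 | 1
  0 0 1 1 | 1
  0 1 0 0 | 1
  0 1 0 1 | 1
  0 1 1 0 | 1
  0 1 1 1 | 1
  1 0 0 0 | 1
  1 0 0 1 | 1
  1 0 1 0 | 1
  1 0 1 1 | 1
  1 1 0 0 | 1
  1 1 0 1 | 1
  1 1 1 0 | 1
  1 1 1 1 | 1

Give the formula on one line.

(d | ((b | (c & d)) | ((~d & a) | (~a & c))))

  (c & d) = 0001000100010001
  (b | (c & d)) = 0001111100011111
  ~d = 1010101010101010
  (~d & a) = 0000000010101010
  ~a = 1111111100000000
  (~a & c) = 0011001100000000
  ((~d & a) | (~a & c)) = 0011001110101010
  ((b | (c & d)) | ((~d & a) | (~a & c))) = 0011111110111111
  (d | ((b | (c & d)) | ((~d & a) | (~a & c)))) = 0111111111111111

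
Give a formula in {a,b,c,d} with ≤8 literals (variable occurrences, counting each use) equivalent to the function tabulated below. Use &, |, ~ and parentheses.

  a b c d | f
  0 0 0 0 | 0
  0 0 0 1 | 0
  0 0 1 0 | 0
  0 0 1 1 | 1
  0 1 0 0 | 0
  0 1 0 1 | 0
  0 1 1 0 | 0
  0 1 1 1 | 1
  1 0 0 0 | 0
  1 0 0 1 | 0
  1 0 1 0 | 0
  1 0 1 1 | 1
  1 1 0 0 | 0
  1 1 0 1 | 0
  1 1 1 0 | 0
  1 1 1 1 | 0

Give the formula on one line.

(((~a | (~b & (d | ~c))) & c) & (c & d))

  ~a = 1111111100000000
  ~b = 1111000011110000
  ~c = 1100110011001100
  (d | ~c) = 1101110111011101
  (~b & (d | ~c)) = 1101000011010000
  (~a | (~b & (d | ~c))) = 1111111111010000
  ((~a | (~b & (d | ~c))) & c) = 0011001100010000
  (c & d) = 0001000100010001
  (((~a | (~b & (d | ~c))) & c) & (c & d)) = 0001000100010000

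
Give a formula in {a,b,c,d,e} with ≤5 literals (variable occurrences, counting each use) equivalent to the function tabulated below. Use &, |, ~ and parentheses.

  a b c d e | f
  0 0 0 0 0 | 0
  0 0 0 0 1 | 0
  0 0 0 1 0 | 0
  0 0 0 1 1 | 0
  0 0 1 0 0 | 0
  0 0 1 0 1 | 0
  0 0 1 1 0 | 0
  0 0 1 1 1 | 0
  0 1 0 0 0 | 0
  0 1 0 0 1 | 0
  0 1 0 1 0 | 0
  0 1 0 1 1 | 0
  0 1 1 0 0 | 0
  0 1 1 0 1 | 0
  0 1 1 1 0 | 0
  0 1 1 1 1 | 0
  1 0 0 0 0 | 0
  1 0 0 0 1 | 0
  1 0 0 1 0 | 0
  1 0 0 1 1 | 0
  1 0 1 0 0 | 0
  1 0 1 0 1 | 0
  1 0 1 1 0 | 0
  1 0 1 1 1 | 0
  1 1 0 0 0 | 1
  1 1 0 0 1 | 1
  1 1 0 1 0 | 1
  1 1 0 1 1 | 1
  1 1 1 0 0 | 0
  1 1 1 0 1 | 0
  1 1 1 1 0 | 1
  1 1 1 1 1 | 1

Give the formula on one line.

((b & a) & (d | ~c))

  (b & a) = 00000000000000000000000011111111
  ~c = 11110000111100001111000011110000
  (d | ~c) = 11110011111100111111001111110011
  ((b & a) & (d | ~c)) = 00000000000000000000000011110011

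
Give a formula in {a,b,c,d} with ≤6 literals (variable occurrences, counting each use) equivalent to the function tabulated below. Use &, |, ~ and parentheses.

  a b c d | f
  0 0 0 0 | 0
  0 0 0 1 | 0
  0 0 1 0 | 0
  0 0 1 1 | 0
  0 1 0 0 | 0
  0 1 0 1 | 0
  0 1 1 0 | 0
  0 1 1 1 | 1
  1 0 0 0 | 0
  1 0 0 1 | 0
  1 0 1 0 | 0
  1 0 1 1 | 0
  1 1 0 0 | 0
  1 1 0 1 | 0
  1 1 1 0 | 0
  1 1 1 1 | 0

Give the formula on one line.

  ~a = 1111111100000000
  (c & ~a) = 0011001100000000
  (b & d) = 0000010100000101
  ((c & ~a) & (b & d)) = 0000000100000000

((c & ~a) & (b & d))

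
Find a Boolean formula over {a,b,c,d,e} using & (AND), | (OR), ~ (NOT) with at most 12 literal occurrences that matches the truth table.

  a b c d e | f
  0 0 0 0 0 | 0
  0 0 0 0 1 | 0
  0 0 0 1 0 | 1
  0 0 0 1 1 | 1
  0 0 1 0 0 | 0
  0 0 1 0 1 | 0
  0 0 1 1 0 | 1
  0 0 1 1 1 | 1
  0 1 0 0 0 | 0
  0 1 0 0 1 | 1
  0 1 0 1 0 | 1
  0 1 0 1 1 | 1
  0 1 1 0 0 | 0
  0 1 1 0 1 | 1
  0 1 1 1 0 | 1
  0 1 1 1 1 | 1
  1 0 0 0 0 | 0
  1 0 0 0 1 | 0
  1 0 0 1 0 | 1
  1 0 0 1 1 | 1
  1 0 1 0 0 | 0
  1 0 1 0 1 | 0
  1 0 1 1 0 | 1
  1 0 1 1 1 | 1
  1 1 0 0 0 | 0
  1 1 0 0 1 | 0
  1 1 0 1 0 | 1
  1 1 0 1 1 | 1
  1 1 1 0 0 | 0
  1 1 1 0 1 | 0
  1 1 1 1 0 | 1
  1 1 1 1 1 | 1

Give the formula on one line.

(((b & ((~a | (c & (~b & e))) & e)) | (a & d)) | d)

  ~a = 11111111111111110000000000000000
  ~b = 11111111000000001111111100000000
  (~b & e) = 01010101000000000101010100000000
  (c & (~b & e)) = 00000101000000000000010100000000
  (~a | (c & (~b & e))) = 11111111111111110000010100000000
  ((~a | (c & (~b & e))) & e) = 01010101010101010000010100000000
  (b & ((~a | (c & (~b & e))) & e)) = 00000000010101010000000000000000
  (a & d) = 00000000000000000011001100110011
  ((b & ((~a | (c & (~b & e))) & e)) | (a & d)) = 00000000010101010011001100110011
  (((b & ((~a | (c & (~b & e))) & e)) | (a & d)) | d) = 00110011011101110011001100110011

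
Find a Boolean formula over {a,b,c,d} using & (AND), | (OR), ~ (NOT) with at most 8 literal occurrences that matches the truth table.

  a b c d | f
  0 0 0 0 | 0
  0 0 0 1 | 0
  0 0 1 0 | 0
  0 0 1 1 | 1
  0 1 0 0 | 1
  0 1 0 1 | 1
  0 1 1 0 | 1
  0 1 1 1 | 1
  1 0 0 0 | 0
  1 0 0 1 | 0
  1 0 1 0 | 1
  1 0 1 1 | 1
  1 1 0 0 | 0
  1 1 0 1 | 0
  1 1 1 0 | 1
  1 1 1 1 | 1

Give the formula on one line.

(((d | a) & c) | (~a & (a | b)))

  (d | a) = 0101010111111111
  ((d | a) & c) = 0001000100110011
  ~a = 1111111100000000
  (a | b) = 0000111111111111
  (~a & (a | b)) = 0000111100000000
  (((d | a) & c) | (~a & (a | b))) = 0001111100110011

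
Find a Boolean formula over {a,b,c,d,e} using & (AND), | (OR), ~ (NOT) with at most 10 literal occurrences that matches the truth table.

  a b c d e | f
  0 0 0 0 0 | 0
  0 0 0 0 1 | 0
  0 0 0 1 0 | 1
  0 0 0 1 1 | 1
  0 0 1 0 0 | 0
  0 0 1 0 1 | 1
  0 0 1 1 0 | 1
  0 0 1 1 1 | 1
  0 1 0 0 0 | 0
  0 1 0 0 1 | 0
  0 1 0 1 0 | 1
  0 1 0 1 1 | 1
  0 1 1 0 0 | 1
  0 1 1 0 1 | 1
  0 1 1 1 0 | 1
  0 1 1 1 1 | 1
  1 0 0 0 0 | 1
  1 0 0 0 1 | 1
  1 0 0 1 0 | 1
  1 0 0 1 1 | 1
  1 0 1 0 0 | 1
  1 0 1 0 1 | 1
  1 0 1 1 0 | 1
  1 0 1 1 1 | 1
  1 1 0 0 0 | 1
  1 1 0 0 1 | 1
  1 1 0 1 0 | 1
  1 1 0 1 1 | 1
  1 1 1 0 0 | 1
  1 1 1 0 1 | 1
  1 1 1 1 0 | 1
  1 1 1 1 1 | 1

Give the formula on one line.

(((~b & a) | d) | (((e | b) & (a | c)) | (a & ~e)))

  ~b = 11111111000000001111111100000000
  (~b & a) = 00000000000000001111111100000000
  ((~b & a) | d) = 00110011001100111111111100110011
  (e | b) = 01010101111111110101010111111111
  (a | c) = 00001111000011111111111111111111
  ((e | b) & (a | c)) = 00000101000011110101010111111111
  ~e = 10101010101010101010101010101010
  (a & ~e) = 00000000000000001010101010101010
  (((e | b) & (a | c)) | (a & ~e)) = 00000101000011111111111111111111
  (((~b & a) | d) | (((e | b) & (a | c)) | (a & ~e))) = 00110111001111111111111111111111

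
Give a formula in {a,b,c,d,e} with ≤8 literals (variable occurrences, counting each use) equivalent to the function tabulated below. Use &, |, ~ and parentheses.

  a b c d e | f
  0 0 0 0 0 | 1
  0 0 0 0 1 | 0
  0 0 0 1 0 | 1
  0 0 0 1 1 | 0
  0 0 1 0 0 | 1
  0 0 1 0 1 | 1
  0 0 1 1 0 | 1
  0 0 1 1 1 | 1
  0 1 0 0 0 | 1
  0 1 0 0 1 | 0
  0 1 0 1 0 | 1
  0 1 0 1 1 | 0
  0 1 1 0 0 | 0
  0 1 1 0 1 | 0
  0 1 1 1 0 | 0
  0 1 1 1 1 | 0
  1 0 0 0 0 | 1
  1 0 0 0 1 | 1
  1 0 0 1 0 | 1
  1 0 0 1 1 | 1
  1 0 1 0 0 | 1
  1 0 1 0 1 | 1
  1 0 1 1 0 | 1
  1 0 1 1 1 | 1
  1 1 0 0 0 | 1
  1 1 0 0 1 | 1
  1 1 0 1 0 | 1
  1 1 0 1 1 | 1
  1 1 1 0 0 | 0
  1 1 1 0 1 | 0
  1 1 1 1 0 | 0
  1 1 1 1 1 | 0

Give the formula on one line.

  ~b = 11111111000000001111111100000000
  ~c = 11110000111100001111000011110000
  (b & ~c) = 00000000111100000000000011110000
  (~b | (b & ~c)) = 11111111111100001111111111110000
  (a & ~c) = 00000000000000001111000011110000
  (c | (a & ~c)) = 00001111000011111111111111111111
  ((~b | (b & ~c)) & (c | (a & ~c))) = 00001111000000001111111111110000
  ~e = 10101010101010101010101010101010
  (~e & ~c) = 10100000101000001010000010100000
  (((~b | (b & ~c)) & (c | (a & ~c))) | (~e & ~c)) = 10101111101000001111111111110000

(((~b | (b & ~c)) & (c | (a & ~c))) | (~e & ~c))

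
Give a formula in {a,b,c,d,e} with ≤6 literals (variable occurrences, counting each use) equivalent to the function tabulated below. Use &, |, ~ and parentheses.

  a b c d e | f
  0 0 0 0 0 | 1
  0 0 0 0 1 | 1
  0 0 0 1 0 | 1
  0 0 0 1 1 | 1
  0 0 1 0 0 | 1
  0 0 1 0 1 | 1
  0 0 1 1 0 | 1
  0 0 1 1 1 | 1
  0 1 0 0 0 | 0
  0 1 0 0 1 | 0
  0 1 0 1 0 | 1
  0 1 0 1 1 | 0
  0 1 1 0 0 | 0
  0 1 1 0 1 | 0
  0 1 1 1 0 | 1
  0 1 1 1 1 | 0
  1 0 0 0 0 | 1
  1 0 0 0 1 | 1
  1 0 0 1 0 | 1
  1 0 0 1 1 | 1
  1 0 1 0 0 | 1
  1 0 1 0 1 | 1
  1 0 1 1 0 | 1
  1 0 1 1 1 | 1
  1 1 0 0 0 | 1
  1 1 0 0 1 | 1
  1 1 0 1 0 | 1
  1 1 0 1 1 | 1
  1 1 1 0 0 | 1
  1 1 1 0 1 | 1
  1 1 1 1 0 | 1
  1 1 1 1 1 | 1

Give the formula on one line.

(((d & (~e & b)) | a) | ~b)

  ~e = 10101010101010101010101010101010
  (~e & b) = 00000000101010100000000010101010
  (d & (~e & b)) = 00000000001000100000000000100010
  ((d & (~e & b)) | a) = 00000000001000101111111111111111
  ~b = 11111111000000001111111100000000
  (((d & (~e & b)) | a) | ~b) = 11111111001000101111111111111111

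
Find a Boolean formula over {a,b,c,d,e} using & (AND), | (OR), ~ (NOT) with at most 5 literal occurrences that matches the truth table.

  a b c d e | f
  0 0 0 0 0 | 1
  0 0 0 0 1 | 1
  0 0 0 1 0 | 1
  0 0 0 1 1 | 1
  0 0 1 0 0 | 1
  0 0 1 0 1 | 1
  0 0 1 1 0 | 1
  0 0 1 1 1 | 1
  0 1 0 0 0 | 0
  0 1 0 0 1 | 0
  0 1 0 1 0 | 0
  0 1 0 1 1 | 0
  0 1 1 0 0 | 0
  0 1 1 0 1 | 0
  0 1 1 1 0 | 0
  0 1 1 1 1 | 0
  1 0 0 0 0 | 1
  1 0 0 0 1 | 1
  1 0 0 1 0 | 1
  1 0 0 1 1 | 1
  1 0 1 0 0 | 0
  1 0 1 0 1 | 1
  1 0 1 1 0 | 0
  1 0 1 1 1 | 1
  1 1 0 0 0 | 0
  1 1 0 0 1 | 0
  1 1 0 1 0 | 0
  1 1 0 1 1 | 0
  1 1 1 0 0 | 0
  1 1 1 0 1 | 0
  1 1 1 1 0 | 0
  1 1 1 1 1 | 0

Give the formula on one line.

  ~b = 11111111000000001111111100000000
  ~c = 11110000111100001111000011110000
  ~a = 11111111111111110000000000000000
  (~c | ~a) = 11111111111111111111000011110000
  (e | (~c | ~a)) = 11111111111111111111010111110101
  (~b & (e | (~c | ~a))) = 11111111000000001111010100000000

(~b & (e | (~c | ~a)))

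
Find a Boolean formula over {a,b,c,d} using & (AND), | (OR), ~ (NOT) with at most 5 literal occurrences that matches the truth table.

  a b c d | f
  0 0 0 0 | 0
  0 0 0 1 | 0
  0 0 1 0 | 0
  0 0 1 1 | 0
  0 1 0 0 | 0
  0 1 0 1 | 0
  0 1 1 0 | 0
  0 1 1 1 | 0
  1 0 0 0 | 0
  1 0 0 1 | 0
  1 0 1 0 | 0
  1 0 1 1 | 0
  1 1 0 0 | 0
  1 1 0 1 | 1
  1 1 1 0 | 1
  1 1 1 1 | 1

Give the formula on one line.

((d | (c | ~a)) & (a & b))

  ~a = 1111111100000000
  (c | ~a) = 1111111100110011
  (d | (c | ~a)) = 1111111101110111
  (a & b) = 0000000000001111
  ((d | (c | ~a)) & (a & b)) = 0000000000000111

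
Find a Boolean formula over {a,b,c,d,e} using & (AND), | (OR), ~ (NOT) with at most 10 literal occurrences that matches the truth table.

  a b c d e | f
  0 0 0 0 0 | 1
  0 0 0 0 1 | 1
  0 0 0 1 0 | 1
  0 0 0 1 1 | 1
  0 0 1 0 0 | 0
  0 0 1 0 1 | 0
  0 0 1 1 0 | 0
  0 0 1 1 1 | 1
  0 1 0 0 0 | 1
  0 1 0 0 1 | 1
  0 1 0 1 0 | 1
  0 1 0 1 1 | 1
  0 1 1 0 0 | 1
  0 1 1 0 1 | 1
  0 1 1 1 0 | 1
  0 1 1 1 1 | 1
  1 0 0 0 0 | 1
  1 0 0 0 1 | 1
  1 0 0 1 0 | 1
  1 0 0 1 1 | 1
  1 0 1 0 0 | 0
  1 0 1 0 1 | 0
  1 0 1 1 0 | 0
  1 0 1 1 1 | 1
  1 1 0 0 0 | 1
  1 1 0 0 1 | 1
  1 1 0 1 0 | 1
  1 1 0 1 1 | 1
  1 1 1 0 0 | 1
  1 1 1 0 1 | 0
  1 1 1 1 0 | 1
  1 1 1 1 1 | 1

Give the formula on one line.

(((b | ~c) | e) & (d | (~c | (b & (~a | ~e)))))

  ~c = 11110000111100001111000011110000
  (b | ~c) = 11110000111111111111000011111111
  ((b | ~c) | e) = 11110101111111111111010111111111
  ~a = 11111111111111110000000000000000
  ~e = 10101010101010101010101010101010
  (~a | ~e) = 11111111111111111010101010101010
  (b & (~a | ~e)) = 00000000111111110000000010101010
  (~c | (b & (~a | ~e))) = 11110000111111111111000011111010
  (d | (~c | (b & (~a | ~e)))) = 11110011111111111111001111111011
  (((b | ~c) | e) & (d | (~c | (b & (~a | ~e))))) = 11110001111111111111000111111011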